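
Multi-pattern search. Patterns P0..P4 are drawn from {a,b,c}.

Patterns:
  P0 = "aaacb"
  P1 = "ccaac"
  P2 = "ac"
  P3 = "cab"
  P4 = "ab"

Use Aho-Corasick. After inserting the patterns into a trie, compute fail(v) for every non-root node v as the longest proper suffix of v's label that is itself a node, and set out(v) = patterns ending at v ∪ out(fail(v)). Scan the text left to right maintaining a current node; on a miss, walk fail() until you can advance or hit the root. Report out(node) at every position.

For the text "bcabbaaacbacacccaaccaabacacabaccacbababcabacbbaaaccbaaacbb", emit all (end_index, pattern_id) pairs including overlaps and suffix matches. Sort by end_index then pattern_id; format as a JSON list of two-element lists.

Build automaton:
Trie (insert patterns):
  0='ε' goto a→1 c→6
  1='a' goto a→2 b→14 c→11
  2='aa' goto a→3
  3='aaa' goto c→4
  4='aaac' goto b→5
  5='aaacb' goto ·  [P0 ends]
  6='c' goto a→12 c→7
  7='cc' goto a→8
  8='cca' goto a→9
  9='ccaa' goto c→10
  10='ccaac' goto ·  [P1 ends]
  11='ac' goto ·  [P2 ends]
  12='ca' goto b→13
  13='cab' goto ·  [P3 ends]
  14='ab' goto ·  [P4 ends]

BFS fail/out derivation:
  n1('a'): parent n0 fail=0; on 'a' 0 → fail=0;  out ∅∪∅=∅
  n6('c'): parent n0 fail=0; on 'c' 0 → fail=0;  out ∅∪∅=∅
  n2('aa'): parent n1 fail=0; on 'a' 0 → fail=1;  out ∅∪∅=∅
  n7('cc'): parent n6 fail=0; on 'c' 0 → fail=6;  out ∅∪∅=∅
  n11('ac'): parent n1 fail=0; on 'c' 0 → fail=6;  out {2}∪∅={2}
  n12('ca'): parent n6 fail=0; on 'a' 0 → fail=1;  out ∅∪∅=∅
  n14('ab'): parent n1 fail=0; on 'b' 0 → fail=0;  out {4}∪∅={4}
  n3('aaa'): parent n2 fail=1; on 'a' 1 → fail=2;  out ∅∪∅=∅
  n8('cca'): parent n7 fail=6; on 'a' 6 → fail=12;  out ∅∪∅=∅
  n13('cab'): parent n12 fail=1; on 'b' 1 → fail=14;  out {3}∪{4}={3,4}
  n4('aaac'): parent n3 fail=2; on 'c' 2→1 → fail=11;  out ∅∪{2}={2}
  n9('ccaa'): parent n8 fail=12; on 'a' 12→1 → fail=2;  out ∅∪∅=∅
  n5('aaacb'): parent n4 fail=11; on 'b' 11→6→0 → fail=0;  out {0}∪∅={0}
  n10('ccaac'): parent n9 fail=2; on 'c' 2→1 → fail=11;  out {1}∪{2}={1,2}

Run:
i=0 'b': node 0→0
i=1 'c': node 0→6
i=2 'a': node 6→12
i=3 'b': node 12→13  emit P3@[1:3],P4@[2:3]
i=4 'b': node 13→0 (fail-walked)
i=5 'a': node 0→1
i=6 'a': node 1→2
i=7 'a': node 2→3
i=8 'c': node 3→4  emit P2@[7:8]
i=9 'b': node 4→5  emit P0@[5:9]
i=10 'a': node 5→1 (fail-walked)
i=11 'c': node 1→11  emit P2@[10:11]
i=12 'a': node 11→12 (fail-walked)
i=13 'c': node 12→11 (fail-walked)  emit P2@[12:13]
i=14 'c': node 11→7 (fail-walked)
i=15 'c': node 7→7 (fail-walked)
i=16 'a': node 7→8
i=17 'a': node 8→9
i=18 'c': node 9→10  emit P1@[14:18],P2@[17:18]
i=19 'c': node 10→7 (fail-walked)
i=20 'a': node 7→8
i=21 'a': node 8→9
i=22 'b': node 9→14 (fail-walked)  emit P4@[21:22]
i=23 'a': node 14→1 (fail-walked)
i=24 'c': node 1→11  emit P2@[23:24]
i=25 'a': node 11→12 (fail-walked)
i=26 'c': node 12→11 (fail-walked)  emit P2@[25:26]
i=27 'a': node 11→12 (fail-walked)
i=28 'b': node 12→13  emit P3@[26:28],P4@[27:28]
i=29 'a': node 13→1 (fail-walked)
i=30 'c': node 1→11  emit P2@[29:30]
i=31 'c': node 11→7 (fail-walked)
i=32 'a': node 7→8
i=33 'c': node 8→11 (fail-walked)  emit P2@[32:33]
i=34 'b': node 11→0 (fail-walked)
i=35 'a': node 0→1
i=36 'b': node 1→14  emit P4@[35:36]
i=37 'a': node 14→1 (fail-walked)
i=38 'b': node 1→14  emit P4@[37:38]
i=39 'c': node 14→6 (fail-walked)
i=40 'a': node 6→12
i=41 'b': node 12→13  emit P3@[39:41],P4@[40:41]
i=42 'a': node 13→1 (fail-walked)
i=43 'c': node 1→11  emit P2@[42:43]
i=44 'b': node 11→0 (fail-walked)
i=45 'b': node 0→0
i=46 'a': node 0→1
i=47 'a': node 1→2
i=48 'a': node 2→3
i=49 'c': node 3→4  emit P2@[48:49]
i=50 'c': node 4→7 (fail-walked)
i=51 'b': node 7→0 (fail-walked)
i=52 'a': node 0→1
i=53 'a': node 1→2
i=54 'a': node 2→3
i=55 'c': node 3→4  emit P2@[54:55]
i=56 'b': node 4→5  emit P0@[52:56]
i=57 'b': node 5→0 (fail-walked)

Result: [[3,3],[3,4],[8,2],[9,0],[11,2],[13,2],[18,1],[18,2],[22,4],[24,2],[26,2],[28,3],[28,4],[30,2],[33,2],[36,4],[38,4],[41,3],[41,4],[43,2],[49,2],[55,2],[56,0]]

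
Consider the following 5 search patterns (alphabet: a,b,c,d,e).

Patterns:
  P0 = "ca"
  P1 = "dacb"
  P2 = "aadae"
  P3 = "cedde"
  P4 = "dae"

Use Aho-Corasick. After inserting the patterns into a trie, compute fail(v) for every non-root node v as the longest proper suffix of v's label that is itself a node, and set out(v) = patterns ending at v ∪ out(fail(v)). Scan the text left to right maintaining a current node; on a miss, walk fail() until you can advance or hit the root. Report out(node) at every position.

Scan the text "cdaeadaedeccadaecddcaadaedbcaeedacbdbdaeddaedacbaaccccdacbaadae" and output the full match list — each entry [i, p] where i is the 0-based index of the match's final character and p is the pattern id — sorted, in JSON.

Build:
Trie (insert patterns):
  0='ε' goto a→7 c→1 d→3
  1='c' goto a→2 e→12
  2='ca' goto ·  [P0 ends]
  3='d' goto a→4
  4='da' goto c→5 e→16
  5='dac' goto b→6
  6='dacb' goto ·  [P1 ends]
  7='a' goto a→8
  8='aa' goto d→9
  9='aad' goto a→10
  10='aada' goto e→11
  11='aadae' goto ·  [P2 ends]
  12='ce' goto d→13
  13='ced' goto d→14
  14='cedd' goto e→15
  15='cedde' goto ·  [P3 ends]
  16='dae' goto ·  [P4 ends]

Failure links (BFS by depth):
  fail(1) 'c': from fail(0)=0 chase 'c': 0 ⇒ 0;  out=∅∪out(0)=∅
  fail(3) 'd': from fail(0)=0 chase 'd': 0 ⇒ 0;  out=∅∪out(0)=∅
  fail(7) 'a': from fail(0)=0 chase 'a': 0 ⇒ 0;  out=∅∪out(0)=∅
  fail(2) 'ca': from fail(1)=0 chase 'a': 0 ⇒ 7;  out={0}∪out(7)={0}
  fail(4) 'da': from fail(3)=0 chase 'a': 0 ⇒ 7;  out=∅∪out(7)=∅
  fail(8) 'aa': from fail(7)=0 chase 'a': 0 ⇒ 7;  out=∅∪out(7)=∅
  fail(12) 'ce': from fail(1)=0 chase 'e': 0 ⇒ 0;  out=∅∪out(0)=∅
  fail(5) 'dac': from fail(4)=7 chase 'c': 7→0 ⇒ 1;  out=∅∪out(1)=∅
  fail(9) 'aad': from fail(8)=7 chase 'd': 7→0 ⇒ 3;  out=∅∪out(3)=∅
  fail(13) 'ced': from fail(12)=0 chase 'd': 0 ⇒ 3;  out=∅∪out(3)=∅
  fail(16) 'dae': from fail(4)=7 chase 'e': 7→0 ⇒ 0;  out={4}∪out(0)={4}
  fail(6) 'dacb': from fail(5)=1 chase 'b': 1→0 ⇒ 0;  out={1}∪out(0)={1}
  fail(10) 'aada': from fail(9)=3 chase 'a': 3 ⇒ 4;  out=∅∪out(4)=∅
  fail(14) 'cedd': from fail(13)=3 chase 'd': 3→0 ⇒ 3;  out=∅∪out(3)=∅
  fail(11) 'aadae': from fail(10)=4 chase 'e': 4 ⇒ 16;  out={2}∪out(16)={2,4}
  fail(15) 'cedde': from fail(14)=3 chase 'e': 3→0 ⇒ 0;  out={3}∪out(0)={3}

Scan:
pos 0 'c': at 1
pos 1 'd': at 3 ·f
pos 2 'a': at 4
pos 3 'e': at 16  → match P4@[1:3]
pos 4 'a': at 7 ·f
pos 5 'd': at 3 ·f
pos 6 'a': at 4
pos 7 'e': at 16  → match P4@[5:7]
pos 8 'd': at 3 ·f
pos 9 'e': at 0 ·f
pos 10 'c': at 1
pos 11 'c': at 1 ·f
pos 12 'a': at 2  → match P0@[11:12]
pos 13 'd': at 3 ·f
pos 14 'a': at 4
pos 15 'e': at 16  → match P4@[13:15]
pos 16 'c': at 1 ·f
pos 17 'd': at 3 ·f
pos 18 'd': at 3 ·f
pos 19 'c': at 1 ·f
pos 20 'a': at 2  → match P0@[19:20]
pos 21 'a': at 8 ·f
pos 22 'd': at 9
pos 23 'a': at 10
pos 24 'e': at 11  → match P2@[20:24],P4@[22:24]
pos 25 'd': at 3 ·f
pos 26 'b': at 0 ·f
pos 27 'c': at 1
pos 28 'a': at 2  → match P0@[27:28]
pos 29 'e': at 0 ·f
pos 30 'e': at 0
pos 31 'd': at 3
pos 32 'a': at 4
pos 33 'c': at 5
pos 34 'b': at 6  → match P1@[31:34]
pos 35 'd': at 3 ·f
pos 36 'b': at 0 ·f
pos 37 'd': at 3
pos 38 'a': at 4
pos 39 'e': at 16  → match P4@[37:39]
pos 40 'd': at 3 ·f
pos 41 'd': at 3 ·f
pos 42 'a': at 4
pos 43 'e': at 16  → match P4@[41:43]
pos 44 'd': at 3 ·f
pos 45 'a': at 4
pos 46 'c': at 5
pos 47 'b': at 6  → match P1@[44:47]
pos 48 'a': at 7 ·f
pos 49 'a': at 8
pos 50 'c': at 1 ·f
pos 51 'c': at 1 ·f
pos 52 'c': at 1 ·f
pos 53 'c': at 1 ·f
pos 54 'd': at 3 ·f
pos 55 'a': at 4
pos 56 'c': at 5
pos 57 'b': at 6  → match P1@[54:57]
pos 58 'a': at 7 ·f
pos 59 'a': at 8
pos 60 'd': at 9
pos 61 'a': at 10
pos 62 'e': at 11  → match P2@[58:62],P4@[60:62]

All matches (sorted): [[3,4],[7,4],[12,0],[15,4],[20,0],[24,2],[24,4],[28,0],[34,1],[39,4],[43,4],[47,1],[57,1],[62,2],[62,4]]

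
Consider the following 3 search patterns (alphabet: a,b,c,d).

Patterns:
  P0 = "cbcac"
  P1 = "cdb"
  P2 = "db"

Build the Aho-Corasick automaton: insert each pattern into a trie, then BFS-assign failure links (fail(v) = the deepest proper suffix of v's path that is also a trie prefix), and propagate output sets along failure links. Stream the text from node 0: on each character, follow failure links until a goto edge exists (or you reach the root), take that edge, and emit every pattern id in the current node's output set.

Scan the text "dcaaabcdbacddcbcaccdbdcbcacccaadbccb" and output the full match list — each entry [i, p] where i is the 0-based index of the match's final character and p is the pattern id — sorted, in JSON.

Construct AC machine:
Trie (insert patterns):
  n0 'ε': c→1 d→8
  n1 'c': b→2 d→6
  n2 'cb': c→3
  n3 'cbc': a→4
  n4 'cbca': c→5
  n5 'cbcac': ·  [P0 ends]
  n6 'cd': b→7
  n7 'cdb': ·  [P1 ends]
  n8 'd': b→9
  n9 'db': ·  [P2 ends]

Failure links (BFS by depth):
  n1('c'): parent n0 fail=0; on 'c' 0 → fail=0;  out ∅∪∅=∅
  n8('d'): parent n0 fail=0; on 'd' 0 → fail=0;  out ∅∪∅=∅
  n2('cb'): parent n1 fail=0; on 'b' 0 → fail=0;  out ∅∪∅=∅
  n6('cd'): parent n1 fail=0; on 'd' 0 → fail=8;  out ∅∪∅=∅
  n9('db'): parent n8 fail=0; on 'b' 0 → fail=0;  out {2}∪∅={2}
  n3('cbc'): parent n2 fail=0; on 'c' 0 → fail=1;  out ∅∪∅=∅
  n7('cdb'): parent n6 fail=8; on 'b' 8 → fail=9;  out {1}∪{2}={1,2}
  n4('cbca'): parent n3 fail=1; on 'a' 1→0 → fail=0;  out ∅∪∅=∅
  n5('cbcac'): parent n4 fail=0; on 'c' 0 → fail=1;  out {0}∪∅={0}

Run:
[0] read 'd'  n0⇒n8
[1] read 'c'  n8⇒n1 ·f
[2] read 'a'  n1⇒n0 ·f
[3] read 'a'  n0⇒n0
[4] read 'a'  n0⇒n0
[5] read 'b'  n0⇒n0
[6] read 'c'  n0⇒n1
[7] read 'd'  n1⇒n6
[8] read 'b'  n6⇒n7  emit P1@[6:8],P2@[7:8]
[9] read 'a'  n7⇒n0 ·f
[10] read 'c'  n0⇒n1
[11] read 'd'  n1⇒n6
[12] read 'd'  n6⇒n8 ·f
[13] read 'c'  n8⇒n1 ·f
[14] read 'b'  n1⇒n2
[15] read 'c'  n2⇒n3
[16] read 'a'  n3⇒n4
[17] read 'c'  n4⇒n5  emit P0@[13:17]
[18] read 'c'  n5⇒n1 ·f
[19] read 'd'  n1⇒n6
[20] read 'b'  n6⇒n7  emit P1@[18:20],P2@[19:20]
[21] read 'd'  n7⇒n8 ·f
[22] read 'c'  n8⇒n1 ·f
[23] read 'b'  n1⇒n2
[24] read 'c'  n2⇒n3
[25] read 'a'  n3⇒n4
[26] read 'c'  n4⇒n5  emit P0@[22:26]
[27] read 'c'  n5⇒n1 ·f
[28] read 'c'  n1⇒n1 ·f
[29] read 'a'  n1⇒n0 ·f
[30] read 'a'  n0⇒n0
[31] read 'd'  n0⇒n8
[32] read 'b'  n8⇒n9  emit P2@[31:32]
[33] read 'c'  n9⇒n1 ·f
[34] read 'c'  n1⇒n1 ·f
[35] read 'b'  n1⇒n2

Result: [[8,1],[8,2],[17,0],[20,1],[20,2],[26,0],[32,2]]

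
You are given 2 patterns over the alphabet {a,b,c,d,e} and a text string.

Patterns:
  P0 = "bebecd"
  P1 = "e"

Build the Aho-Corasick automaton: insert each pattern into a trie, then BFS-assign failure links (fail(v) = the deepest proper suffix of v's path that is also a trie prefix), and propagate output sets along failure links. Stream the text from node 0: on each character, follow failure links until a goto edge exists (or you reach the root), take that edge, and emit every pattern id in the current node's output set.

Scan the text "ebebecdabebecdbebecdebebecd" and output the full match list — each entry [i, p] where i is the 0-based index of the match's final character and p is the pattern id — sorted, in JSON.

Build:
Trie (insert patterns):
  0='ε' goto b→1 e→7
  1='b' goto e→2
  2='be' goto b→3
  3='beb' goto e→4
  4='bebe' goto c→5
  5='bebec' goto d→6
  6='bebecd' goto ·  [P0 ends]
  7='e' goto ·  [P1 ends]

Failure links (BFS by depth):
  n1('b'): parent n0 fail=0; on 'b' 0 → fail=0;  out ∅∪∅=∅
  n7('e'): parent n0 fail=0; on 'e' 0 → fail=0;  out {1}∪∅={1}
  n2('be'): parent n1 fail=0; on 'e' 0 → fail=7;  out ∅∪{1}={1}
  n3('beb'): parent n2 fail=7; on 'b' 7→0 → fail=1;  out ∅∪∅=∅
  n4('bebe'): parent n3 fail=1; on 'e' 1 → fail=2;  out ∅∪{1}={1}
  n5('bebec'): parent n4 fail=2; on 'c' 2→7→0 → fail=0;  out ∅∪∅=∅
  n6('bebecd'): parent n5 fail=0; on 'd' 0 → fail=0;  out {0}∪∅={0}

Scan:
[0] read 'e'  n0⇒n7  ** P1@[0:0]
[1] read 'b'  n7⇒n1 (via fail)
[2] read 'e'  n1⇒n2  ** P1@[2:2]
[3] read 'b'  n2⇒n3
[4] read 'e'  n3⇒n4  ** P1@[4:4]
[5] read 'c'  n4⇒n5
[6] read 'd'  n5⇒n6  ** P0@[1:6]
[7] read 'a'  n6⇒n0 (via fail)
[8] read 'b'  n0⇒n1
[9] read 'e'  n1⇒n2  ** P1@[9:9]
[10] read 'b'  n2⇒n3
[11] read 'e'  n3⇒n4  ** P1@[11:11]
[12] read 'c'  n4⇒n5
[13] read 'd'  n5⇒n6  ** P0@[8:13]
[14] read 'b'  n6⇒n1 (via fail)
[15] read 'e'  n1⇒n2  ** P1@[15:15]
[16] read 'b'  n2⇒n3
[17] read 'e'  n3⇒n4  ** P1@[17:17]
[18] read 'c'  n4⇒n5
[19] read 'd'  n5⇒n6  ** P0@[14:19]
[20] read 'e'  n6⇒n7 (via fail)  ** P1@[20:20]
[21] read 'b'  n7⇒n1 (via fail)
[22] read 'e'  n1⇒n2  ** P1@[22:22]
[23] read 'b'  n2⇒n3
[24] read 'e'  n3⇒n4  ** P1@[24:24]
[25] read 'c'  n4⇒n5
[26] read 'd'  n5⇒n6  ** P0@[21:26]

Matches: [[0,1],[2,1],[4,1],[6,0],[9,1],[11,1],[13,0],[15,1],[17,1],[19,0],[20,1],[22,1],[24,1],[26,0]]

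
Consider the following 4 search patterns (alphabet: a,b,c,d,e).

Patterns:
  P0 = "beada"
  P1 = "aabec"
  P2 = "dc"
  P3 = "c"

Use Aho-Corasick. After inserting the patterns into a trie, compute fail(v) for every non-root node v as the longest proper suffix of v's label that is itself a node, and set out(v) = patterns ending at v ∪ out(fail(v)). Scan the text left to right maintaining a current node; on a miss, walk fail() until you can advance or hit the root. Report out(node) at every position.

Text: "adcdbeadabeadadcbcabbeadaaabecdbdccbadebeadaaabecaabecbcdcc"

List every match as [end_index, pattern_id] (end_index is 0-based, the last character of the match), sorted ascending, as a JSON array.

Build:
Trie nodes:
  n0 'ε': a→6 b→1 c→13 d→11
  n1 'b': e→2
  n2 'be': a→3
  n3 'bea': d→4
  n4 'bead': a→5
  n5 'beada': ·  ←P0
  n6 'a': a→7
  n7 'aa': b→8
  n8 'aab': e→9
  n9 'aabe': c→10
  n10 'aabec': ·  ←P1
  n11 'd': c→12
  n12 'dc': ·  ←P2
  n13 'c': ·  ←P3

Failure links (BFS by depth):
  fail(1) 'b': from fail(0)=0 chase 'b': 0 ⇒ 0;  out=∅∪out(0)=∅
  fail(6) 'a': from fail(0)=0 chase 'a': 0 ⇒ 0;  out=∅∪out(0)=∅
  fail(11) 'd': from fail(0)=0 chase 'd': 0 ⇒ 0;  out=∅∪out(0)=∅
  fail(13) 'c': from fail(0)=0 chase 'c': 0 ⇒ 0;  out={3}∪out(0)={3}
  fail(2) 'be': from fail(1)=0 chase 'e': 0 ⇒ 0;  out=∅∪out(0)=∅
  fail(7) 'aa': from fail(6)=0 chase 'a': 0 ⇒ 6;  out=∅∪out(6)=∅
  fail(12) 'dc': from fail(11)=0 chase 'c': 0 ⇒ 13;  out={2}∪out(13)={2,3}
  fail(3) 'bea': from fail(2)=0 chase 'a': 0 ⇒ 6;  out=∅∪out(6)=∅
  fail(8) 'aab': from fail(7)=6 chase 'b': 6→0 ⇒ 1;  out=∅∪out(1)=∅
  fail(4) 'bead': from fail(3)=6 chase 'd': 6→0 ⇒ 11;  out=∅∪out(11)=∅
  fail(9) 'aabe': from fail(8)=1 chase 'e': 1 ⇒ 2;  out=∅∪out(2)=∅
  fail(5) 'beada': from fail(4)=11 chase 'a': 11→0 ⇒ 6;  out={0}∪out(6)={0}
  fail(10) 'aabec': from fail(9)=2 chase 'c': 2→0 ⇒ 13;  out={1}∪out(13)={1,3}

Text stream:
pos 0 'a': at 6
pos 1 'd': at 11 (fail-walked)
pos 2 'c': at 12  ** P2@[1:2],P3@[2:2]
pos 3 'd': at 11 (fail-walked)
pos 4 'b': at 1 (fail-walked)
pos 5 'e': at 2
pos 6 'a': at 3
pos 7 'd': at 4
pos 8 'a': at 5  ** P0@[4:8]
pos 9 'b': at 1 (fail-walked)
pos 10 'e': at 2
pos 11 'a': at 3
pos 12 'd': at 4
pos 13 'a': at 5  ** P0@[9:13]
pos 14 'd': at 11 (fail-walked)
pos 15 'c': at 12  ** P2@[14:15],P3@[15:15]
pos 16 'b': at 1 (fail-walked)
pos 17 'c': at 13 (fail-walked)  ** P3@[17:17]
pos 18 'a': at 6 (fail-walked)
pos 19 'b': at 1 (fail-walked)
pos 20 'b': at 1 (fail-walked)
pos 21 'e': at 2
pos 22 'a': at 3
pos 23 'd': at 4
pos 24 'a': at 5  ** P0@[20:24]
pos 25 'a': at 7 (fail-walked)
pos 26 'a': at 7 (fail-walked)
pos 27 'b': at 8
pos 28 'e': at 9
pos 29 'c': at 10  ** P1@[25:29],P3@[29:29]
pos 30 'd': at 11 (fail-walked)
pos 31 'b': at 1 (fail-walked)
pos 32 'd': at 11 (fail-walked)
pos 33 'c': at 12  ** P2@[32:33],P3@[33:33]
pos 34 'c': at 13 (fail-walked)  ** P3@[34:34]
pos 35 'b': at 1 (fail-walked)
pos 36 'a': at 6 (fail-walked)
pos 37 'd': at 11 (fail-walked)
pos 38 'e': at 0 (fail-walked)
pos 39 'b': at 1
pos 40 'e': at 2
pos 41 'a': at 3
pos 42 'd': at 4
pos 43 'a': at 5  ** P0@[39:43]
pos 44 'a': at 7 (fail-walked)
pos 45 'a': at 7 (fail-walked)
pos 46 'b': at 8
pos 47 'e': at 9
pos 48 'c': at 10  ** P1@[44:48],P3@[48:48]
pos 49 'a': at 6 (fail-walked)
pos 50 'a': at 7
pos 51 'b': at 8
pos 52 'e': at 9
pos 53 'c': at 10  ** P1@[49:53],P3@[53:53]
pos 54 'b': at 1 (fail-walked)
pos 55 'c': at 13 (fail-walked)  ** P3@[55:55]
pos 56 'd': at 11 (fail-walked)
pos 57 'c': at 12  ** P2@[56:57],P3@[57:57]
pos 58 'c': at 13 (fail-walked)  ** P3@[58:58]

Result: [[2,2],[2,3],[8,0],[13,0],[15,2],[15,3],[17,3],[24,0],[29,1],[29,3],[33,2],[33,3],[34,3],[43,0],[48,1],[48,3],[53,1],[53,3],[55,3],[57,2],[57,3],[58,3]]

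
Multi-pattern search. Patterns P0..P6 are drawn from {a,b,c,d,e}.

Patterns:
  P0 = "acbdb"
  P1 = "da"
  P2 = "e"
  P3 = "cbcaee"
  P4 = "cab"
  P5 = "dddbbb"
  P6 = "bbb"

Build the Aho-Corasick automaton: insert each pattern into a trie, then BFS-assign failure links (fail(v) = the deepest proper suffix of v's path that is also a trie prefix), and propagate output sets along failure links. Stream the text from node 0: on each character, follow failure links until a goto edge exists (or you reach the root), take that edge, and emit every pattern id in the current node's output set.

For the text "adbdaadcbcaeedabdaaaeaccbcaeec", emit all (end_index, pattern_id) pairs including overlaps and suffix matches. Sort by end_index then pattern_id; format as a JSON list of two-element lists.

Build automaton:
Trie (insert patterns):
  n0 'ε': a→1 b→22 c→9 d→6 e→8
  n1 'a': c→2
  n2 'ac': b→3
  n3 'acb': d→4
  n4 'acbd': b→5
  n5 'acbdb': ·  ←P0
  n6 'd': a→7 d→17
  n7 'da': ·  ←P1
  n8 'e': ·  ←P2
  n9 'c': a→15 b→10
  n10 'cb': c→11
  n11 'cbc': a→12
  n12 'cbca': e→13
  n13 'cbcae': e→14
  n14 'cbcaee': ·  ←P3
  n15 'ca': b→16
  n16 'cab': ·  ←P4
  n17 'dd': d→18
  n18 'ddd': b→19
  n19 'dddb': b→20
  n20 'dddbb': b→21
  n21 'dddbbb': ·  ←P5
  n22 'b': b→23
  n23 'bb': b→24
  n24 'bbb': ·  ←P6

BFS fail/out derivation:
  n1('a'): parent n0 fail=0; on 'a' 0 → fail=0;  out ∅∪∅=∅
  n6('d'): parent n0 fail=0; on 'd' 0 → fail=0;  out ∅∪∅=∅
  n8('e'): parent n0 fail=0; on 'e' 0 → fail=0;  out {2}∪∅={2}
  n9('c'): parent n0 fail=0; on 'c' 0 → fail=0;  out ∅∪∅=∅
  n22('b'): parent n0 fail=0; on 'b' 0 → fail=0;  out ∅∪∅=∅
  n2('ac'): parent n1 fail=0; on 'c' 0 → fail=9;  out ∅∪∅=∅
  n7('da'): parent n6 fail=0; on 'a' 0 → fail=1;  out {1}∪∅={1}
  n10('cb'): parent n9 fail=0; on 'b' 0 → fail=22;  out ∅∪∅=∅
  n15('ca'): parent n9 fail=0; on 'a' 0 → fail=1;  out ∅∪∅=∅
  n17('dd'): parent n6 fail=0; on 'd' 0 → fail=6;  out ∅∪∅=∅
  n23('bb'): parent n22 fail=0; on 'b' 0 → fail=22;  out ∅∪∅=∅
  n3('acb'): parent n2 fail=9; on 'b' 9 → fail=10;  out ∅∪∅=∅
  n11('cbc'): parent n10 fail=22; on 'c' 22→0 → fail=9;  out ∅∪∅=∅
  n16('cab'): parent n15 fail=1; on 'b' 1→0 → fail=22;  out {4}∪∅={4}
  n18('ddd'): parent n17 fail=6; on 'd' 6 → fail=17;  out ∅∪∅=∅
  n24('bbb'): parent n23 fail=22; on 'b' 22 → fail=23;  out {6}∪∅={6}
  n4('acbd'): parent n3 fail=10; on 'd' 10→22→0 → fail=6;  out ∅∪∅=∅
  n12('cbca'): parent n11 fail=9; on 'a' 9 → fail=15;  out ∅∪∅=∅
  n19('dddb'): parent n18 fail=17; on 'b' 17→6→0 → fail=22;  out ∅∪∅=∅
  n5('acbdb'): parent n4 fail=6; on 'b' 6→0 → fail=22;  out {0}∪∅={0}
  n13('cbcae'): parent n12 fail=15; on 'e' 15→1→0 → fail=8;  out ∅∪{2}={2}
  n20('dddbb'): parent n19 fail=22; on 'b' 22 → fail=23;  out ∅∪∅=∅
  n14('cbcaee'): parent n13 fail=8; on 'e' 8→0 → fail=8;  out {3}∪{2}={2,3}
  n21('dddbbb'): parent n20 fail=23; on 'b' 23 → fail=24;  out {5}∪{6}={5,6}

Text stream:
[0] read 'a'  n0⇒n1
[1] read 'd'  n1⇒n6 (fail-walked)
[2] read 'b'  n6⇒n22 (fail-walked)
[3] read 'd'  n22⇒n6 (fail-walked)
[4] read 'a'  n6⇒n7  → match P1@[3:4]
[5] read 'a'  n7⇒n1 (fail-walked)
[6] read 'd'  n1⇒n6 (fail-walked)
[7] read 'c'  n6⇒n9 (fail-walked)
[8] read 'b'  n9⇒n10
[9] read 'c'  n10⇒n11
[10] read 'a'  n11⇒n12
[11] read 'e'  n12⇒n13  → match P2@[11:11]
[12] read 'e'  n13⇒n14  → match P2@[12:12],P3@[7:12]
[13] read 'd'  n14⇒n6 (fail-walked)
[14] read 'a'  n6⇒n7  → match P1@[13:14]
[15] read 'b'  n7⇒n22 (fail-walked)
[16] read 'd'  n22⇒n6 (fail-walked)
[17] read 'a'  n6⇒n7  → match P1@[16:17]
[18] read 'a'  n7⇒n1 (fail-walked)
[19] read 'a'  n1⇒n1 (fail-walked)
[20] read 'e'  n1⇒n8 (fail-walked)  → match P2@[20:20]
[21] read 'a'  n8⇒n1 (fail-walked)
[22] read 'c'  n1⇒n2
[23] read 'c'  n2⇒n9 (fail-walked)
[24] read 'b'  n9⇒n10
[25] read 'c'  n10⇒n11
[26] read 'a'  n11⇒n12
[27] read 'e'  n12⇒n13  → match P2@[27:27]
[28] read 'e'  n13⇒n14  → match P2@[28:28],P3@[23:28]
[29] read 'c'  n14⇒n9 (fail-walked)

Result: [[4,1],[11,2],[12,2],[12,3],[14,1],[17,1],[20,2],[27,2],[28,2],[28,3]]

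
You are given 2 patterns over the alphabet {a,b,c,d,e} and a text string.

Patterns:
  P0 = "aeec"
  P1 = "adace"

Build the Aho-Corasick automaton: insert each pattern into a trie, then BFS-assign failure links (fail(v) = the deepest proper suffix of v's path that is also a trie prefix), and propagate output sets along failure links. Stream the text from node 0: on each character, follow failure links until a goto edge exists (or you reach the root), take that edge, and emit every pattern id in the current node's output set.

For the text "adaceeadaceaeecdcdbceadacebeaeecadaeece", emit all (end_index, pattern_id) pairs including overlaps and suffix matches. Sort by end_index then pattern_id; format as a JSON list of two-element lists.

Build automaton:
Trie nodes:
  0='ε' goto a→1
  1='a' goto d→5 e→2
  2='ae' goto e→3
  3='aee' goto c→4
  4='aeec' goto ·  ←P0
  5='ad' goto a→6
  6='ada' goto c→7
  7='adac' goto e→8
  8='adace' goto ·  ←P1

Failure links (BFS by depth):
  n1('a'): parent n0 fail=0; on 'a' 0 → fail=0;  out ∅∪∅=∅
  n2('ae'): parent n1 fail=0; on 'e' 0 → fail=0;  out ∅∪∅=∅
  n5('ad'): parent n1 fail=0; on 'd' 0 → fail=0;  out ∅∪∅=∅
  n3('aee'): parent n2 fail=0; on 'e' 0 → fail=0;  out ∅∪∅=∅
  n6('ada'): parent n5 fail=0; on 'a' 0 → fail=1;  out ∅∪∅=∅
  n4('aeec'): parent n3 fail=0; on 'c' 0 → fail=0;  out {0}∪∅={0}
  n7('adac'): parent n6 fail=1; on 'c' 1→0 → fail=0;  out ∅∪∅=∅
  n8('adace'): parent n7 fail=0; on 'e' 0 → fail=0;  out {1}∪∅={1}

Run:
pos 0 'a': at 1
pos 1 'd': at 5
pos 2 'a': at 6
pos 3 'c': at 7
pos 4 'e': at 8  → match P1@[0:4]
pos 5 'e': at 0 (fail-walked)
pos 6 'a': at 1
pos 7 'd': at 5
pos 8 'a': at 6
pos 9 'c': at 7
pos 10 'e': at 8  → match P1@[6:10]
pos 11 'a': at 1 (fail-walked)
pos 12 'e': at 2
pos 13 'e': at 3
pos 14 'c': at 4  → match P0@[11:14]
pos 15 'd': at 0 (fail-walked)
pos 16 'c': at 0
pos 17 'd': at 0
pos 18 'b': at 0
pos 19 'c': at 0
pos 20 'e': at 0
pos 21 'a': at 1
pos 22 'd': at 5
pos 23 'a': at 6
pos 24 'c': at 7
pos 25 'e': at 8  → match P1@[21:25]
pos 26 'b': at 0 (fail-walked)
pos 27 'e': at 0
pos 28 'a': at 1
pos 29 'e': at 2
pos 30 'e': at 3
pos 31 'c': at 4  → match P0@[28:31]
pos 32 'a': at 1 (fail-walked)
pos 33 'd': at 5
pos 34 'a': at 6
pos 35 'e': at 2 (fail-walked)
pos 36 'e': at 3
pos 37 'c': at 4  → match P0@[34:37]
pos 38 'e': at 0 (fail-walked)

All matches (sorted): [[4,1],[10,1],[14,0],[25,1],[31,0],[37,0]]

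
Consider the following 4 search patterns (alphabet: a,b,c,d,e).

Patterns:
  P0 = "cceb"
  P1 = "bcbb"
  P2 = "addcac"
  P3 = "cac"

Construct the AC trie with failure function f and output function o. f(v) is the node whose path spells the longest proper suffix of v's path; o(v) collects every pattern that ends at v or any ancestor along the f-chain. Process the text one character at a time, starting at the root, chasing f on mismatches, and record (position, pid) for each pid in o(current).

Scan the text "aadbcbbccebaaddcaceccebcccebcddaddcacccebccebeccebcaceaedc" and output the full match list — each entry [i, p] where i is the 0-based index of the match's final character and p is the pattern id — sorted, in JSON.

Construct AC machine:
Trie (insert patterns):
  0='ε' goto a→9 b→5 c→1
  1='c' goto a→15 c→2
  2='cc' goto e→3
  3='cce' goto b→4
  4='cceb' goto ·  [P0 ends]
  5='b' goto c→6
  6='bc' goto b→7
  7='bcb' goto b→8
  8='bcbb' goto ·  [P1 ends]
  9='a' goto d→10
  10='ad' goto d→11
  11='add' goto c→12
  12='addc' goto a→13
  13='addca' goto c→14
  14='addcac' goto ·  [P2 ends]
  15='ca' goto c→16
  16='cac' goto ·  [P3 ends]

BFS fail/out derivation:
  n1('c'): parent n0 fail=0; on 'c' 0 → fail=0;  out ∅∪∅=∅
  n5('b'): parent n0 fail=0; on 'b' 0 → fail=0;  out ∅∪∅=∅
  n9('a'): parent n0 fail=0; on 'a' 0 → fail=0;  out ∅∪∅=∅
  n2('cc'): parent n1 fail=0; on 'c' 0 → fail=1;  out ∅∪∅=∅
  n6('bc'): parent n5 fail=0; on 'c' 0 → fail=1;  out ∅∪∅=∅
  n10('ad'): parent n9 fail=0; on 'd' 0 → fail=0;  out ∅∪∅=∅
  n15('ca'): parent n1 fail=0; on 'a' 0 → fail=9;  out ∅∪∅=∅
  n3('cce'): parent n2 fail=1; on 'e' 1→0 → fail=0;  out ∅∪∅=∅
  n7('bcb'): parent n6 fail=1; on 'b' 1→0 → fail=5;  out ∅∪∅=∅
  n11('add'): parent n10 fail=0; on 'd' 0 → fail=0;  out ∅∪∅=∅
  n16('cac'): parent n15 fail=9; on 'c' 9→0 → fail=1;  out {3}∪∅={3}
  n4('cceb'): parent n3 fail=0; on 'b' 0 → fail=5;  out {0}∪∅={0}
  n8('bcbb'): parent n7 fail=5; on 'b' 5→0 → fail=5;  out {1}∪∅={1}
  n12('addc'): parent n11 fail=0; on 'c' 0 → fail=1;  out ∅∪∅=∅
  n13('addca'): parent n12 fail=1; on 'a' 1 → fail=15;  out ∅∪∅=∅
  n14('addcac'): parent n13 fail=15; on 'c' 15 → fail=16;  out {2}∪{3}={2,3}

Scan:
[0] read 'a'  n0⇒n9
[1] read 'a'  n9⇒n9 (via fail)
[2] read 'd'  n9⇒n10
[3] read 'b'  n10⇒n5 (via fail)
[4] read 'c'  n5⇒n6
[5] read 'b'  n6⇒n7
[6] read 'b'  n7⇒n8  → match P1@[3:6]
[7] read 'c'  n8⇒n6 (via fail)
[8] read 'c'  n6⇒n2 (via fail)
[9] read 'e'  n2⇒n3
[10] read 'b'  n3⇒n4  → match P0@[7:10]
[11] read 'a'  n4⇒n9 (via fail)
[12] read 'a'  n9⇒n9 (via fail)
[13] read 'd'  n9⇒n10
[14] read 'd'  n10⇒n11
[15] read 'c'  n11⇒n12
[16] read 'a'  n12⇒n13
[17] read 'c'  n13⇒n14  → match P2@[12:17],P3@[15:17]
[18] read 'e'  n14⇒n0 (via fail)
[19] read 'c'  n0⇒n1
[20] read 'c'  n1⇒n2
[21] read 'e'  n2⇒n3
[22] read 'b'  n3⇒n4  → match P0@[19:22]
[23] read 'c'  n4⇒n6 (via fail)
[24] read 'c'  n6⇒n2 (via fail)
[25] read 'c'  n2⇒n2 (via fail)
[26] read 'e'  n2⇒n3
[27] read 'b'  n3⇒n4  → match P0@[24:27]
[28] read 'c'  n4⇒n6 (via fail)
[29] read 'd'  n6⇒n0 (via fail)
[30] read 'd'  n0⇒n0
[31] read 'a'  n0⇒n9
[32] read 'd'  n9⇒n10
[33] read 'd'  n10⇒n11
[34] read 'c'  n11⇒n12
[35] read 'a'  n12⇒n13
[36] read 'c'  n13⇒n14  → match P2@[31:36],P3@[34:36]
[37] read 'c'  n14⇒n2 (via fail)
[38] read 'c'  n2⇒n2 (via fail)
[39] read 'e'  n2⇒n3
[40] read 'b'  n3⇒n4  → match P0@[37:40]
[41] read 'c'  n4⇒n6 (via fail)
[42] read 'c'  n6⇒n2 (via fail)
[43] read 'e'  n2⇒n3
[44] read 'b'  n3⇒n4  → match P0@[41:44]
[45] read 'e'  n4⇒n0 (via fail)
[46] read 'c'  n0⇒n1
[47] read 'c'  n1⇒n2
[48] read 'e'  n2⇒n3
[49] read 'b'  n3⇒n4  → match P0@[46:49]
[50] read 'c'  n4⇒n6 (via fail)
[51] read 'a'  n6⇒n15 (via fail)
[52] read 'c'  n15⇒n16  → match P3@[50:52]
[53] read 'e'  n16⇒n0 (via fail)
[54] read 'a'  n0⇒n9
[55] read 'e'  n9⇒n0 (via fail)
[56] read 'd'  n0⇒n0
[57] read 'c'  n0⇒n1

Result: [[6,1],[10,0],[17,2],[17,3],[22,0],[27,0],[36,2],[36,3],[40,0],[44,0],[49,0],[52,3]]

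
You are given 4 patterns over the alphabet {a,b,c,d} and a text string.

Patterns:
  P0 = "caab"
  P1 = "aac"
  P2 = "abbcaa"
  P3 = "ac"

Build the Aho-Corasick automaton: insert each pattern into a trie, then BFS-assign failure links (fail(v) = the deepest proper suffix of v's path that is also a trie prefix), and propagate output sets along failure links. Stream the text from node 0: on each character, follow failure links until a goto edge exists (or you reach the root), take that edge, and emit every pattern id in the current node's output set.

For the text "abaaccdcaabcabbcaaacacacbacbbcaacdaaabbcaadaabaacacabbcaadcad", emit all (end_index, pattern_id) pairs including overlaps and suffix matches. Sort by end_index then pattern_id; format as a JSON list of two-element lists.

Build:
Trie nodes:
  n0 'ε': a→5 c→1
  n1 'c': a→2
  n2 'ca': a→3
  n3 'caa': b→4
  n4 'caab': ·  ←P0
  n5 'a': a→6 b→8 c→13
  n6 'aa': c→7
  n7 'aac': ·  ←P1
  n8 'ab': b→9
  n9 'abb': c→10
  n10 'abbc': a→11
  n11 'abbca': a→12
  n12 'abbcaa': ·  ←P2
  n13 'ac': ·  ←P3

BFS fail/out derivation:
  n1('c'): parent n0 fail=0; on 'c' 0 → fail=0;  out ∅∪∅=∅
  n5('a'): parent n0 fail=0; on 'a' 0 → fail=0;  out ∅∪∅=∅
  n2('ca'): parent n1 fail=0; on 'a' 0 → fail=5;  out ∅∪∅=∅
  n6('aa'): parent n5 fail=0; on 'a' 0 → fail=5;  out ∅∪∅=∅
  n8('ab'): parent n5 fail=0; on 'b' 0 → fail=0;  out ∅∪∅=∅
  n13('ac'): parent n5 fail=0; on 'c' 0 → fail=1;  out {3}∪∅={3}
  n3('caa'): parent n2 fail=5; on 'a' 5 → fail=6;  out ∅∪∅=∅
  n7('aac'): parent n6 fail=5; on 'c' 5 → fail=13;  out {1}∪{3}={1,3}
  n9('abb'): parent n8 fail=0; on 'b' 0 → fail=0;  out ∅∪∅=∅
  n4('caab'): parent n3 fail=6; on 'b' 6→5 → fail=8;  out {0}∪∅={0}
  n10('abbc'): parent n9 fail=0; on 'c' 0 → fail=1;  out ∅∪∅=∅
  n11('abbca'): parent n10 fail=1; on 'a' 1 → fail=2;  out ∅∪∅=∅
  n12('abbcaa'): parent n11 fail=2; on 'a' 2 → fail=3;  out {2}∪∅={2}

Run:
[0] read 'a'  n0⇒n5
[1] read 'b'  n5⇒n8
[2] read 'a'  n8⇒n5 (fail-walked)
[3] read 'a'  n5⇒n6
[4] read 'c'  n6⇒n7  → match P1@[2:4],P3@[3:4]
[5] read 'c'  n7⇒n1 (fail-walked)
[6] read 'd'  n1⇒n0 (fail-walked)
[7] read 'c'  n0⇒n1
[8] read 'a'  n1⇒n2
[9] read 'a'  n2⇒n3
[10] read 'b'  n3⇒n4  → match P0@[7:10]
[11] read 'c'  n4⇒n1 (fail-walked)
[12] read 'a'  n1⇒n2
[13] read 'b'  n2⇒n8 (fail-walked)
[14] read 'b'  n8⇒n9
[15] read 'c'  n9⇒n10
[16] read 'a'  n10⇒n11
[17] read 'a'  n11⇒n12  → match P2@[12:17]
[18] read 'a'  n12⇒n6 (fail-walked)
[19] read 'c'  n6⇒n7  → match P1@[17:19],P3@[18:19]
[20] read 'a'  n7⇒n2 (fail-walked)
[21] read 'c'  n2⇒n13 (fail-walked)  → match P3@[20:21]
[22] read 'a'  n13⇒n2 (fail-walked)
[23] read 'c'  n2⇒n13 (fail-walked)  → match P3@[22:23]
[24] read 'b'  n13⇒n0 (fail-walked)
[25] read 'a'  n0⇒n5
[26] read 'c'  n5⇒n13  → match P3@[25:26]
[27] read 'b'  n13⇒n0 (fail-walked)
[28] read 'b'  n0⇒n0
[29] read 'c'  n0⇒n1
[30] read 'a'  n1⇒n2
[31] read 'a'  n2⇒n3
[32] read 'c'  n3⇒n7 (fail-walked)  → match P1@[30:32],P3@[31:32]
[33] read 'd'  n7⇒n0 (fail-walked)
[34] read 'a'  n0⇒n5
[35] read 'a'  n5⇒n6
[36] read 'a'  n6⇒n6 (fail-walked)
[37] read 'b'  n6⇒n8 (fail-walked)
[38] read 'b'  n8⇒n9
[39] read 'c'  n9⇒n10
[40] read 'a'  n10⇒n11
[41] read 'a'  n11⇒n12  → match P2@[36:41]
[42] read 'd'  n12⇒n0 (fail-walked)
[43] read 'a'  n0⇒n5
[44] read 'a'  n5⇒n6
[45] read 'b'  n6⇒n8 (fail-walked)
[46] read 'a'  n8⇒n5 (fail-walked)
[47] read 'a'  n5⇒n6
[48] read 'c'  n6⇒n7  → match P1@[46:48],P3@[47:48]
[49] read 'a'  n7⇒n2 (fail-walked)
[50] read 'c'  n2⇒n13 (fail-walked)  → match P3@[49:50]
[51] read 'a'  n13⇒n2 (fail-walked)
[52] read 'b'  n2⇒n8 (fail-walked)
[53] read 'b'  n8⇒n9
[54] read 'c'  n9⇒n10
[55] read 'a'  n10⇒n11
[56] read 'a'  n11⇒n12  → match P2@[51:56]
[57] read 'd'  n12⇒n0 (fail-walked)
[58] read 'c'  n0⇒n1
[59] read 'a'  n1⇒n2
[60] read 'd'  n2⇒n0 (fail-walked)

Matches: [[4,1],[4,3],[10,0],[17,2],[19,1],[19,3],[21,3],[23,3],[26,3],[32,1],[32,3],[41,2],[48,1],[48,3],[50,3],[56,2]]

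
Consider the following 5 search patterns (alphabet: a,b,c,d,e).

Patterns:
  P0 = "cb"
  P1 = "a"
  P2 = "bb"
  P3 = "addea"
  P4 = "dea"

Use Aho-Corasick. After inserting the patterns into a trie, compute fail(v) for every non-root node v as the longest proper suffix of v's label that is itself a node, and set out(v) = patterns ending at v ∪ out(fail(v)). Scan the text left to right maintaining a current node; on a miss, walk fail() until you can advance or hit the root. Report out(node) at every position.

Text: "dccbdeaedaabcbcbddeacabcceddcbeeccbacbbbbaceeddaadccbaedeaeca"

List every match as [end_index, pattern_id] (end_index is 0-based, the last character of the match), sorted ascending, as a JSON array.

Build automaton:
Trie (insert patterns):
  0='ε' goto a→3 b→4 c→1 d→10
  1='c' goto b→2
  2='cb' goto ·  ←P0
  3='a' goto d→6  ←P1
  4='b' goto b→5
  5='bb' goto ·  ←P2
  6='ad' goto d→7
  7='add' goto e→8
  8='adde' goto a→9
  9='addea' goto ·  ←P3
  10='d' goto e→11
  11='de' goto a→12
  12='dea' goto ·  ←P4

BFS fail/out derivation:
  n1('c'): parent n0 fail=0; on 'c' 0 → fail=0;  out ∅∪∅=∅
  n3('a'): parent n0 fail=0; on 'a' 0 → fail=0;  out {1}∪∅={1}
  n4('b'): parent n0 fail=0; on 'b' 0 → fail=0;  out ∅∪∅=∅
  n10('d'): parent n0 fail=0; on 'd' 0 → fail=0;  out ∅∪∅=∅
  n2('cb'): parent n1 fail=0; on 'b' 0 → fail=4;  out {0}∪∅={0}
  n5('bb'): parent n4 fail=0; on 'b' 0 → fail=4;  out {2}∪∅={2}
  n6('ad'): parent n3 fail=0; on 'd' 0 → fail=10;  out ∅∪∅=∅
  n11('de'): parent n10 fail=0; on 'e' 0 → fail=0;  out ∅∪∅=∅
  n7('add'): parent n6 fail=10; on 'd' 10→0 → fail=10;  out ∅∪∅=∅
  n12('dea'): parent n11 fail=0; on 'a' 0 → fail=3;  out {4}∪{1}={1,4}
  n8('adde'): parent n7 fail=10; on 'e' 10 → fail=11;  out ∅∪∅=∅
  n9('addea'): parent n8 fail=11; on 'a' 11 → fail=12;  out {3}∪{1,4}={1,3,4}

Text stream:
pos 0 'd': at 10
pos 1 'c': at 1 (via fail)
pos 2 'c': at 1 (via fail)
pos 3 'b': at 2  ** P0@[2:3]
pos 4 'd': at 10 (via fail)
pos 5 'e': at 11
pos 6 'a': at 12  ** P1@[6:6],P4@[4:6]
pos 7 'e': at 0 (via fail)
pos 8 'd': at 10
pos 9 'a': at 3 (via fail)  ** P1@[9:9]
pos 10 'a': at 3 (via fail)  ** P1@[10:10]
pos 11 'b': at 4 (via fail)
pos 12 'c': at 1 (via fail)
pos 13 'b': at 2  ** P0@[12:13]
pos 14 'c': at 1 (via fail)
pos 15 'b': at 2  ** P0@[14:15]
pos 16 'd': at 10 (via fail)
pos 17 'd': at 10 (via fail)
pos 18 'e': at 11
pos 19 'a': at 12  ** P1@[19:19],P4@[17:19]
pos 20 'c': at 1 (via fail)
pos 21 'a': at 3 (via fail)  ** P1@[21:21]
pos 22 'b': at 4 (via fail)
pos 23 'c': at 1 (via fail)
pos 24 'c': at 1 (via fail)
pos 25 'e': at 0 (via fail)
pos 26 'd': at 10
pos 27 'd': at 10 (via fail)
pos 28 'c': at 1 (via fail)
pos 29 'b': at 2  ** P0@[28:29]
pos 30 'e': at 0 (via fail)
pos 31 'e': at 0
pos 32 'c': at 1
pos 33 'c': at 1 (via fail)
pos 34 'b': at 2  ** P0@[33:34]
pos 35 'a': at 3 (via fail)  ** P1@[35:35]
pos 36 'c': at 1 (via fail)
pos 37 'b': at 2  ** P0@[36:37]
pos 38 'b': at 5 (via fail)  ** P2@[37:38]
pos 39 'b': at 5 (via fail)  ** P2@[38:39]
pos 40 'b': at 5 (via fail)  ** P2@[39:40]
pos 41 'a': at 3 (via fail)  ** P1@[41:41]
pos 42 'c': at 1 (via fail)
pos 43 'e': at 0 (via fail)
pos 44 'e': at 0
pos 45 'd': at 10
pos 46 'd': at 10 (via fail)
pos 47 'a': at 3 (via fail)  ** P1@[47:47]
pos 48 'a': at 3 (via fail)  ** P1@[48:48]
pos 49 'd': at 6
pos 50 'c': at 1 (via fail)
pos 51 'c': at 1 (via fail)
pos 52 'b': at 2  ** P0@[51:52]
pos 53 'a': at 3 (via fail)  ** P1@[53:53]
pos 54 'e': at 0 (via fail)
pos 55 'd': at 10
pos 56 'e': at 11
pos 57 'a': at 12  ** P1@[57:57],P4@[55:57]
pos 58 'e': at 0 (via fail)
pos 59 'c': at 1
pos 60 'a': at 3 (via fail)  ** P1@[60:60]

Matches: [[3,0],[6,1],[6,4],[9,1],[10,1],[13,0],[15,0],[19,1],[19,4],[21,1],[29,0],[34,0],[35,1],[37,0],[38,2],[39,2],[40,2],[41,1],[47,1],[48,1],[52,0],[53,1],[57,1],[57,4],[60,1]]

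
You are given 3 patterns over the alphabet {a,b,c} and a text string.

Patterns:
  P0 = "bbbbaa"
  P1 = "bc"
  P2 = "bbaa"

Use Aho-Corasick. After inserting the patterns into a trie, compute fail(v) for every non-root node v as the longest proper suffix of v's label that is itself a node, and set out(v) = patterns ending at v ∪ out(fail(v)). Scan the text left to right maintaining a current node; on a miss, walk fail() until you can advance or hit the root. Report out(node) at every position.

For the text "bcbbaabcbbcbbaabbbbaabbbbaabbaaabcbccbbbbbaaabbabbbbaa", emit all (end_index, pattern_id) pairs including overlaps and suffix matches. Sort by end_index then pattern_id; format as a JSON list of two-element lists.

Build:
Trie (insert patterns):
  0='ε' goto b→1
  1='b' goto b→2 c→7
  2='bb' goto a→8 b→3
  3='bbb' goto b→4
  4='bbbb' goto a→5
  5='bbbba' goto a→6
  6='bbbbaa' goto ·  ←P0
  7='bc' goto ·  ←P1
  8='bba' goto a→9
  9='bbaa' goto ·  ←P2

Failure links (BFS by depth):
  n1('b'): parent n0 fail=0; on 'b' 0 → fail=0;  out ∅∪∅=∅
  n2('bb'): parent n1 fail=0; on 'b' 0 → fail=1;  out ∅∪∅=∅
  n7('bc'): parent n1 fail=0; on 'c' 0 → fail=0;  out {1}∪∅={1}
  n3('bbb'): parent n2 fail=1; on 'b' 1 → fail=2;  out ∅∪∅=∅
  n8('bba'): parent n2 fail=1; on 'a' 1→0 → fail=0;  out ∅∪∅=∅
  n4('bbbb'): parent n3 fail=2; on 'b' 2 → fail=3;  out ∅∪∅=∅
  n9('bbaa'): parent n8 fail=0; on 'a' 0 → fail=0;  out {2}∪∅={2}
  n5('bbbba'): parent n4 fail=3; on 'a' 3→2 → fail=8;  out ∅∪∅=∅
  n6('bbbbaa'): parent n5 fail=8; on 'a' 8 → fail=9;  out {0}∪{2}={0,2}

Scan:
i=0 'b': node 0→1
i=1 'c': node 1→7  ** P1@[0:1]
i=2 'b': node 7→1 (via fail)
i=3 'b': node 1→2
i=4 'a': node 2→8
i=5 'a': node 8→9  ** P2@[2:5]
i=6 'b': node 9→1 (via fail)
i=7 'c': node 1→7  ** P1@[6:7]
i=8 'b': node 7→1 (via fail)
i=9 'b': node 1→2
i=10 'c': node 2→7 (via fail)  ** P1@[9:10]
i=11 'b': node 7→1 (via fail)
i=12 'b': node 1→2
i=13 'a': node 2→8
i=14 'a': node 8→9  ** P2@[11:14]
i=15 'b': node 9→1 (via fail)
i=16 'b': node 1→2
i=17 'b': node 2→3
i=18 'b': node 3→4
i=19 'a': node 4→5
i=20 'a': node 5→6  ** P0@[15:20],P2@[17:20]
i=21 'b': node 6→1 (via fail)
i=22 'b': node 1→2
i=23 'b': node 2→3
i=24 'b': node 3→4
i=25 'a': node 4→5
i=26 'a': node 5→6  ** P0@[21:26],P2@[23:26]
i=27 'b': node 6→1 (via fail)
i=28 'b': node 1→2
i=29 'a': node 2→8
i=30 'a': node 8→9  ** P2@[27:30]
i=31 'a': node 9→0 (via fail)
i=32 'b': node 0→1
i=33 'c': node 1→7  ** P1@[32:33]
i=34 'b': node 7→1 (via fail)
i=35 'c': node 1→7  ** P1@[34:35]
i=36 'c': node 7→0 (via fail)
i=37 'b': node 0→1
i=38 'b': node 1→2
i=39 'b': node 2→3
i=40 'b': node 3→4
i=41 'b': node 4→4 (via fail)
i=42 'a': node 4→5
i=43 'a': node 5→6  ** P0@[38:43],P2@[40:43]
i=44 'a': node 6→0 (via fail)
i=45 'b': node 0→1
i=46 'b': node 1→2
i=47 'a': node 2→8
i=48 'b': node 8→1 (via fail)
i=49 'b': node 1→2
i=50 'b': node 2→3
i=51 'b': node 3→4
i=52 'a': node 4→5
i=53 'a': node 5→6  ** P0@[48:53],P2@[50:53]

Result: [[1,1],[5,2],[7,1],[10,1],[14,2],[20,0],[20,2],[26,0],[26,2],[30,2],[33,1],[35,1],[43,0],[43,2],[53,0],[53,2]]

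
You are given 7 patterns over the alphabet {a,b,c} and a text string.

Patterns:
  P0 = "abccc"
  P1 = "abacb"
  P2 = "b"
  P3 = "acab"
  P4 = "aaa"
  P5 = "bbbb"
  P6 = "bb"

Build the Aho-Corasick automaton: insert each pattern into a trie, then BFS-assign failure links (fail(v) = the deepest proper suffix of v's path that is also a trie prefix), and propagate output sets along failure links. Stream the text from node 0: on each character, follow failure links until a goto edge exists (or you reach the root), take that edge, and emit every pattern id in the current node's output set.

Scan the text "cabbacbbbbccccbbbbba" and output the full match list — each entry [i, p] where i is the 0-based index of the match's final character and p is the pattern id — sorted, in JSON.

Construct AC machine:
Trie (insert patterns):
  0='ε' goto a→1 b→9
  1='a' goto a→13 b→2 c→10
  2='ab' goto a→6 c→3
  3='abc' goto c→4
  4='abcc' goto c→5
  5='abccc' goto ·  ←P0
  6='aba' goto c→7
  7='abac' goto b→8
  8='abacb' goto ·  ←P1
  9='b' goto b→15  ←P2
  10='ac' goto a→11
  11='aca' goto b→12
  12='acab' goto ·  ←P3
  13='aa' goto a→14
  14='aaa' goto ·  ←P4
  15='bb' goto b→16  ←P6
  16='bbb' goto b→17
  17='bbbb' goto ·  ←P5

Failure links (BFS by depth):
  fail(1) 'a': from fail(0)=0 chase 'a': 0 ⇒ 0;  out=∅∪out(0)=∅
  fail(9) 'b': from fail(0)=0 chase 'b': 0 ⇒ 0;  out={2}∪out(0)={2}
  fail(2) 'ab': from fail(1)=0 chase 'b': 0 ⇒ 9;  out=∅∪out(9)={2}
  fail(10) 'ac': from fail(1)=0 chase 'c': 0 ⇒ 0;  out=∅∪out(0)=∅
  fail(13) 'aa': from fail(1)=0 chase 'a': 0 ⇒ 1;  out=∅∪out(1)=∅
  fail(15) 'bb': from fail(9)=0 chase 'b': 0 ⇒ 9;  out={6}∪out(9)={2,6}
  fail(3) 'abc': from fail(2)=9 chase 'c': 9→0 ⇒ 0;  out=∅∪out(0)=∅
  fail(6) 'aba': from fail(2)=9 chase 'a': 9→0 ⇒ 1;  out=∅∪out(1)=∅
  fail(11) 'aca': from fail(10)=0 chase 'a': 0 ⇒ 1;  out=∅∪out(1)=∅
  fail(14) 'aaa': from fail(13)=1 chase 'a': 1 ⇒ 13;  out={4}∪out(13)={4}
  fail(16) 'bbb': from fail(15)=9 chase 'b': 9 ⇒ 15;  out=∅∪out(15)={2,6}
  fail(4) 'abcc': from fail(3)=0 chase 'c': 0 ⇒ 0;  out=∅∪out(0)=∅
  fail(7) 'abac': from fail(6)=1 chase 'c': 1 ⇒ 10;  out=∅∪out(10)=∅
  fail(12) 'acab': from fail(11)=1 chase 'b': 1 ⇒ 2;  out={3}∪out(2)={2,3}
  fail(17) 'bbbb': from fail(16)=15 chase 'b': 15 ⇒ 16;  out={5}∪out(16)={2,5,6}
  fail(5) 'abccc': from fail(4)=0 chase 'c': 0 ⇒ 0;  out={0}∪out(0)={0}
  fail(8) 'abacb': from fail(7)=10 chase 'b': 10→0 ⇒ 9;  out={1}∪out(9)={1,2}

Scan:
[0] read 'c'  n0⇒n0
[1] read 'a'  n0⇒n1
[2] read 'b'  n1⇒n2  emit P2@[2:2]
[3] read 'b'  n2⇒n15 (fail-walked)  emit P2@[3:3],P6@[2:3]
[4] read 'a'  n15⇒n1 (fail-walked)
[5] read 'c'  n1⇒n10
[6] read 'b'  n10⇒n9 (fail-walked)  emit P2@[6:6]
[7] read 'b'  n9⇒n15  emit P2@[7:7],P6@[6:7]
[8] read 'b'  n15⇒n16  emit P2@[8:8],P6@[7:8]
[9] read 'b'  n16⇒n17  emit P2@[9:9],P5@[6:9],P6@[8:9]
[10] read 'c'  n17⇒n0 (fail-walked)
[11] read 'c'  n0⇒n0
[12] read 'c'  n0⇒n0
[13] read 'c'  n0⇒n0
[14] read 'b'  n0⇒n9  emit P2@[14:14]
[15] read 'b'  n9⇒n15  emit P2@[15:15],P6@[14:15]
[16] read 'b'  n15⇒n16  emit P2@[16:16],P6@[15:16]
[17] read 'b'  n16⇒n17  emit P2@[17:17],P5@[14:17],P6@[16:17]
[18] read 'b'  n17⇒n17 (fail-walked)  emit P2@[18:18],P5@[15:18],P6@[17:18]
[19] read 'a'  n17⇒n1 (fail-walked)

Matches: [[2,2],[3,2],[3,6],[6,2],[7,2],[7,6],[8,2],[8,6],[9,2],[9,5],[9,6],[14,2],[15,2],[15,6],[16,2],[16,6],[17,2],[17,5],[17,6],[18,2],[18,5],[18,6]]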